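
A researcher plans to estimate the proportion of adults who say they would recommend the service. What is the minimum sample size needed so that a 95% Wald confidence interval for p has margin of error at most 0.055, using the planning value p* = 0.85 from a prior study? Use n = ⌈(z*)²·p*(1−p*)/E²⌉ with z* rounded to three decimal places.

For 95% confidence, z* = 1.960.
p*(1−p*) = 0.85·0.15 = 0.1275.
Required n before rounding: 3.841600 × 0.1275 / 0.055² = 161.919.
⌈161.919⌉ = 162.

n = 162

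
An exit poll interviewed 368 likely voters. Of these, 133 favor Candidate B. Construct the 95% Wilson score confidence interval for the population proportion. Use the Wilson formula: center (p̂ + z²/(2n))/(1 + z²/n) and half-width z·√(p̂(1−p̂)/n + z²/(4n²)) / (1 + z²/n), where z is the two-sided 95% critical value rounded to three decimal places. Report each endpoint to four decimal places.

(0.3140, 0.4117)

Here p̂ = 133/368 = 0.36141 and z = 1.960 (z² = 3.841600).
1 + z²/n = 1.010439.
Center = (0.36141 + 0.005220)/1.010439 = 0.36284.
Radicand: p̂(1−p̂)/n + z²/(4n²) = 0.000627157 + 0.000007092 = 0.000634249.
Half-width = 1.960·√0.000634249/1.010439 = 0.04885.
So the interval runs from 0.3140 to 0.4117.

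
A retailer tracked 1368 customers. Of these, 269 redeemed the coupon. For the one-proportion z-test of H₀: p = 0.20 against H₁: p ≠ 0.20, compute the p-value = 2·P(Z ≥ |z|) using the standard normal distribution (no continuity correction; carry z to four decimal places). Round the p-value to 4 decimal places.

p-value = 0.7559

With x = 269 successes in n = 1368, p̂ = 0.19664.
SE₀ = √(0.20·0.80/1368) = 0.010815.
z = (p̂ − p₀)/SE = (269/1368 − 0.20)/0.010815 ≈ -0.3109.
p-value = 2·P(Z ≥ |z|) with z = -0.3109 → 0.7559.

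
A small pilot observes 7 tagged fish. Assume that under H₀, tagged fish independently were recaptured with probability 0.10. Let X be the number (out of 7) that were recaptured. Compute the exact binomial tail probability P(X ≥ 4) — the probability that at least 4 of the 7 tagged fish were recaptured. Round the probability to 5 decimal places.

P = 0.00273

X is binomial with n = 7 and p = 0.10.
P(X ≥ 4) = C(7,4)·0.10^4·0.90^3 + C(7,5)·0.10^5·0.90^2 + C(7,6)·0.10^6·0.90^1 + C(7,7)·0.10^7·0.90^0.
= 0.002552 + 0.000170 + 0.000006 + 0.000000 = 0.00273.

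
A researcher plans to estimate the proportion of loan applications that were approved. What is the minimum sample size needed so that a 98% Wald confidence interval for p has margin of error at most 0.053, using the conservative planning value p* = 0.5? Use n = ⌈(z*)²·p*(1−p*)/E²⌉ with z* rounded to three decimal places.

n = 482

The 98% critical value is z* = 2.326.
p*(1−p*) = 0.50·0.50 = 0.2500.
Required n before rounding: 5.410276 × 0.2500 / 0.053² = 481.513.
Rounding up, n = 482.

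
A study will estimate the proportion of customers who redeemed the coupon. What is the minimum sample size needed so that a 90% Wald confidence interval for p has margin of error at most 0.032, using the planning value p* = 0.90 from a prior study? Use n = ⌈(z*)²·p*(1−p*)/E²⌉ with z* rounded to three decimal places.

n = 238

For 90% confidence, z* = 1.645.
p*(1−p*) = 0.0900.
(z*)²·p*(1−p*)/E² = 2.706025·0.0900/0.001024 = 237.834.
Rounding up, n = 238.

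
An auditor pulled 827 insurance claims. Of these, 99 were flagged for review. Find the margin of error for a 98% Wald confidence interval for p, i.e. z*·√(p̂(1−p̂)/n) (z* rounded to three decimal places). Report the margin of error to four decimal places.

ME = 0.0263

p̂ = 99/827 = 0.11971.
SE(p̂) = √(0.11971·0.88029/827) = 0.011288.
z* = 2.326 at the 98% level.
So ME = 0.0263.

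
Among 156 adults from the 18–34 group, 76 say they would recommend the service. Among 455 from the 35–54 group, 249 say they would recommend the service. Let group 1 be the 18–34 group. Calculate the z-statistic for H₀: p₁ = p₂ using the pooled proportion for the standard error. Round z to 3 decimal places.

p̂₁ = 76/156 = 0.48718, p̂₂ = 249/455 = 0.54725.
Pooling: p̂ = 325/611 = 0.53191.
SE = √[p̂(1−p̂)(1/n₁+1/n₂)] = √[0.53191·0.46809·(1/156+1/455)] ≈ 0.046295.
z = (p̂₁ − p̂₂)/SE = (0.48718 − 0.54725)/0.046295 = -0.06007/0.046295 = -1.298.

z = -1.298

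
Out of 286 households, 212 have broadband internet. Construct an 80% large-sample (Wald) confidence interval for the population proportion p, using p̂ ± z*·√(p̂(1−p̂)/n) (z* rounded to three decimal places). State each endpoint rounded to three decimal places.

(0.708, 0.774)

With x = 212 successes in n = 286, p̂ = 0.74126.
Standard error of p̂: √(0.191794/286) = √0.000670609 = 0.025896.
For 80% confidence, z* = 1.282.
Margin of error: 1.282 × 0.025896 = 0.03320.
CI: 0.74126 ± 0.03320 = (0.708, 0.774).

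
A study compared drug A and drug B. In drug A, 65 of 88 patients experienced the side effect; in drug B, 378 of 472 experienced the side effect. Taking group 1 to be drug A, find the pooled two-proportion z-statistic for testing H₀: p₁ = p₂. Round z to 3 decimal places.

p̂₁ = 65/88 = 0.73864, p̂₂ = 378/472 = 0.80085.
Pooling: p̂ = 443/560 = 0.79107.
SE = √[p̂(1−p̂)(1/n₁+1/n₂)] = √[0.79107·0.20893·(1/88+1/472)] ≈ 0.047205.
z = -0.06221/0.047205 = -1.318.

z = -1.318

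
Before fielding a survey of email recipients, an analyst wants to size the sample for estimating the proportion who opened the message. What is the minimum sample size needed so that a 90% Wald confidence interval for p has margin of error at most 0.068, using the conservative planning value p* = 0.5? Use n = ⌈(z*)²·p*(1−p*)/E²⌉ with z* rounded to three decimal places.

n = 147

The 90% critical value is z* = 1.645.
p*(1−p*) = 0.2500.
(z*)²·p*(1−p*)/E² = 2.706025·0.2500/0.004624 = 146.303.
Rounding up, n = 147.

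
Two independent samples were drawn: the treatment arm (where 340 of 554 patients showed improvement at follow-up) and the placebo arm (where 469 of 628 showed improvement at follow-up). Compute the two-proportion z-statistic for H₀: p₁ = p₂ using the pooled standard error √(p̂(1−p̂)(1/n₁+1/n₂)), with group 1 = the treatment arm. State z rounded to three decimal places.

z = -4.913

Sample proportions: p̂₁ = 340/554 = 0.61372 and p̂₂ = 469/628 = 0.74682.
Pooled p̂ = (340+469)/(554+628) = 809/1182 = 0.68443.
SE = √[p̂(1−p̂)(1/n₁+1/n₂)] = √[0.68443·0.31557·(1/554+1/628)] ≈ 0.027089.
z = -0.13310/0.027089 = -4.913.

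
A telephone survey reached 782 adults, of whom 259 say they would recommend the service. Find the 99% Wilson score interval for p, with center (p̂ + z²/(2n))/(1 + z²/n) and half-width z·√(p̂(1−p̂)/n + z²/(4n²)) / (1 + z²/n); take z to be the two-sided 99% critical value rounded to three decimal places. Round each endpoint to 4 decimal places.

(0.2894, 0.3758)

p̂ = 259/782 = 0.33120; z = 2.576, so z² = 6.635776.
Denominator 1 + z²/n = 1 + 6.635776/782 = 1.008486.
Center = (0.33120 + 0.004243)/1.008486 = 0.33262.
Radicand: p̂(1−p̂)/n + z²/(4n²) = 0.000283257 + 0.000002713 = 0.000285970.
Half-width = z·√(radicand)/denom = 2.576·0.016911/1.008486 = 0.04320.
CI: 0.33262 ± 0.04320 = (0.2894, 0.3758).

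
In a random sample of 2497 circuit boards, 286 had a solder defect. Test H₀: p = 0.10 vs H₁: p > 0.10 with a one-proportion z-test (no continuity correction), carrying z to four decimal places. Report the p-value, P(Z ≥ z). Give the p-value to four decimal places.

p-value = 0.0077

p̂ = 286/2497 = 0.11454.
SE₀ = √(0.10·0.90/2497) = 0.006004.
z = (p̂ − p₀)/SE = (286/2497 − 0.10)/0.006004 ≈ 2.4215.
From the standard normal, P(Z ≥ z) = 0.0077.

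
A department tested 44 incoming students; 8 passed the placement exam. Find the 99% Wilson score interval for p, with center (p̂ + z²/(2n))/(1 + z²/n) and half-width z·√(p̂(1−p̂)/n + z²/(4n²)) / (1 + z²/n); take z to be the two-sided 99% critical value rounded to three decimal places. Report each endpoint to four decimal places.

(0.0778, 0.3692)

Here p̂ = 8/44 = 0.18182 and z = 2.576 (z² = 6.635776).
1 + z²/n = 1.150813.
Center = (0.18182 + 0.075407)/1.150813 = 0.22352.
Radicand: p̂(1−p̂)/n + z²/(4n²) = 0.003380917 + 0.000856893 = 0.004237810.
Half-width = 2.576·√0.004237810/1.150813 = 0.14572.
Interval: 0.22352 ± 0.14572 → (0.0778, 0.3692).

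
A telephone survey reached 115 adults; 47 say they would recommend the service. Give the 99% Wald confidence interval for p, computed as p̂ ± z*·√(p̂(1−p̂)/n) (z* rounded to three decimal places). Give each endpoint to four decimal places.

(0.2906, 0.5268)

p̂ = 47/115 = 0.40870.
SE(p̂) = √(0.40870·0.59130/115) = 0.045841.
z* = 2.576 at the 99% level.
Margin of error: 2.576 × 0.045841 = 0.11809.
So the interval runs from 0.2906 to 0.5268.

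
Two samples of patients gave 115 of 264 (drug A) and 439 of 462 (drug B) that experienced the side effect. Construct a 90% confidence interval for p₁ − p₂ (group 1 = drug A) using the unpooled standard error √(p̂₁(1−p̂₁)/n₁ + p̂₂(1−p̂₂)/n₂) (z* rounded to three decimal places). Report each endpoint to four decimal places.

(-0.5675, -0.4617)

p̂₁ = 0.43561, p̂₂ = 0.95022, so the observed difference is -0.51461.
SE = √(0.000931263 + 0.000102392) = √0.001033655 = 0.032151.
z* = 1.645 at the 90% level. Margin = 1.645·0.032151 = 0.05289.
Interval: -0.51461 ± 0.05289 → (-0.5675, -0.4617).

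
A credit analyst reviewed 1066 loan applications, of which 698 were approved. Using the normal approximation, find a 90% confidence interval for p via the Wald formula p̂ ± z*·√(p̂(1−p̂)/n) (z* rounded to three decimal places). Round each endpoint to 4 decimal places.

The sample proportion is 698/1066 = 0.65478.
SE = √(p̂(1−p̂)/n) = √(0.226042/1066) = 0.014562.
For 90% confidence, z* = 1.645.
Margin of error: 1.645 × 0.014562 = 0.02395.
So the interval runs from 0.6308 to 0.6787.

(0.6308, 0.6787)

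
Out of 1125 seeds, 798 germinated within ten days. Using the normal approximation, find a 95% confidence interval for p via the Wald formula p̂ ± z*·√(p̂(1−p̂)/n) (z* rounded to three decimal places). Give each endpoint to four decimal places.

(0.6828, 0.7359)

With x = 798 successes in n = 1125, p̂ = 0.70933.
Standard error of p̂: √(0.206180/1125) = √0.000183271 = 0.013538.
For 95% confidence, z* = 1.960.
Margin = 1.960·0.013538 = 0.02653.
So the interval runs from 0.6828 to 0.7359.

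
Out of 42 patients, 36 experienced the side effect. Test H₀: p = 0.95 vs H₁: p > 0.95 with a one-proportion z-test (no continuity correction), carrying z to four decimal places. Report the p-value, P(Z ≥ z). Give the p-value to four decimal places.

The sample proportion is 36/42 = 0.85714.
Under H₀, SE = √(p₀(1−p₀)/n) = √(0.95·0.05/42) = √0.001130952 = 0.033630.
z = (p̂ − p₀)/SE = (36/42 − 0.95)/0.033630 ≈ -2.7612.
From the standard normal, P(Z ≥ z) = 0.9971.

p-value = 0.9971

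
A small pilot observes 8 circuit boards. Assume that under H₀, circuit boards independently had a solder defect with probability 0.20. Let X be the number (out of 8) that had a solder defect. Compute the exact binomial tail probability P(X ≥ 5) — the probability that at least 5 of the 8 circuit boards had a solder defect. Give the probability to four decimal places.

X ~ Binomial(n=8, p=0.20).
P(X ≥ 5) = C(8,5)·0.20^5·0.80^3 + C(8,6)·0.20^6·0.80^2 + C(8,7)·0.20^7·0.80^1 + C(8,8)·0.20^8·0.80^0.
= 0.009175 + 0.001147 + 0.000082 + 0.000003 = 0.0104.

P = 0.0104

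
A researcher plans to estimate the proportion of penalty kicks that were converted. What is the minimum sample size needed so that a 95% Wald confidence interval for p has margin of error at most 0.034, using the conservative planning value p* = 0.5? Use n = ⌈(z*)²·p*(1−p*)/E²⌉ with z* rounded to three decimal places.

For 95% confidence, z* = 1.960.
p*(1−p*) = 0.50·0.50 = 0.2500.
Required n before rounding: 3.841600 × 0.2500 / 0.034² = 830.796.
Rounding up, n = 831.

n = 831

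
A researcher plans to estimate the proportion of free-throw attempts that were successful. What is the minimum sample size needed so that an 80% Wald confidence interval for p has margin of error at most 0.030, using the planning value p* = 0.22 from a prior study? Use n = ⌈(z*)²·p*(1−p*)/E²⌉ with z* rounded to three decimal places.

The 80% critical value is z* = 1.282.
p*(1−p*) = 0.22·0.78 = 0.1716.
Required n before rounding: 1.643524 × 0.1716 / 0.030² = 313.365.
⌈313.365⌉ = 314.

n = 314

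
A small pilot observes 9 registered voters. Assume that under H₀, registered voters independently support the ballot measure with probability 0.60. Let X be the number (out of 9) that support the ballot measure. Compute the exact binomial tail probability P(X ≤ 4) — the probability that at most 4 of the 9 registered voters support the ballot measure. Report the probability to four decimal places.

X is binomial with n = 9 and p = 0.60.
P(X ≤ 4) = Σ_{j=0}^{4} C(9,j)·0.60^j·0.40^{9−j}.
= 0.000262 + 0.003539 + 0.021234 + 0.074318 + 0.167215 = 0.2666.

P = 0.2666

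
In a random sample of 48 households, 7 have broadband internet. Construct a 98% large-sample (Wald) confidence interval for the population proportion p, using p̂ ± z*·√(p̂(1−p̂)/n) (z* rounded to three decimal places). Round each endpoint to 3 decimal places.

The sample proportion is 7/48 = 0.14583.
Standard error of p̂: √(0.124566/48) = √0.002595124 = 0.050942.
z* = 2.326 at the 98% level.
Margin = 2.326·0.050942 = 0.11849.
So the interval runs from 0.027 to 0.264.

(0.027, 0.264)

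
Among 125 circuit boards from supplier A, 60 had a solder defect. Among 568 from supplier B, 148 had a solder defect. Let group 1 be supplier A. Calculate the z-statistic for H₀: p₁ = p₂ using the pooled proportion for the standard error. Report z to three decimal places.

z = 4.846

p̂₁ = 60/125 = 0.48000, p̂₂ = 148/568 = 0.26056.
Pooled p̂ = (60+148)/(125+568) = 208/693 = 0.30014.
SE = √[p̂(1−p̂)(1/n₁+1/n₂)] = √[0.30014·0.69986·(1/125+1/568)] ≈ 0.045280.
z = (p̂₁ − p̂₂)/SE = (0.48000 − 0.26056)/0.045280 = 0.21944/0.045280 = 4.846.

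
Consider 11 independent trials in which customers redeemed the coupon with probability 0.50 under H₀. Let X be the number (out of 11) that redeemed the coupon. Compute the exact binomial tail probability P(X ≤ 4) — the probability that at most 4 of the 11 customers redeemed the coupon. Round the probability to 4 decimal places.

X is binomial with n = 11 and p = 0.50.
P(X ≤ 4) = Σ_{j=0}^{4} C(11,j)·0.50^j·0.50^{11−j}.
= 0.000488 + 0.005371 + 0.026855 + 0.080566 + 0.161133 = 0.2744.

P = 0.2744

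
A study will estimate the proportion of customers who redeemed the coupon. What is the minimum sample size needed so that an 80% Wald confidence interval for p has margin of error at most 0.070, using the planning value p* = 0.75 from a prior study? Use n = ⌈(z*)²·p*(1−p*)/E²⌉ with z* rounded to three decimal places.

n = 63

For 80% confidence, z* = 1.282.
p*(1−p*) = 0.1875.
(z*)²·p*(1−p*)/E² = 1.643524·0.1875/0.004900 = 62.890.
⌈62.890⌉ = 63.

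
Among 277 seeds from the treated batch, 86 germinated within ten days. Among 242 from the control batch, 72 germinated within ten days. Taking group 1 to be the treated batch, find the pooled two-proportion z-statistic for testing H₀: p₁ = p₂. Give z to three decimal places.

z = 0.320

Sample proportions: p̂₁ = 86/277 = 0.31047 and p̂₂ = 72/242 = 0.29752.
Pooled p̂ = (86+72)/(277+242) = 158/519 = 0.30443.
SE = √[p̂(1−p̂)(1/n₁+1/n₂)] = √[0.30443·0.69557·(1/277+1/242)] ≈ 0.040490.
z = 0.01295/0.040490 = 0.320.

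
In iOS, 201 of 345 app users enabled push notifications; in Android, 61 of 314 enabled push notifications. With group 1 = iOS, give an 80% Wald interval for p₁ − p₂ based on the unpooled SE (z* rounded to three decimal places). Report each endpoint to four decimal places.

p̂₁ = 201/345 = 0.58261, p̂₂ = 61/314 = 0.19427; p̂₁ − p̂₂ = 0.38834.
SE = √(0.000704857 + 0.000498496) = √0.001203353 = 0.034689.
For 80% confidence, z* = 1.282. Margin of error = 0.04447.
So the interval runs from 0.3439 to 0.4328.

(0.3439, 0.4328)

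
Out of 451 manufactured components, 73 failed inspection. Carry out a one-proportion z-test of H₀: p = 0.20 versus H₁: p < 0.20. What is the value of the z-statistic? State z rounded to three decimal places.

z = -2.025

p̂ = 73/451 = 0.16186.
Null standard error: √(0.20·0.80/451) = √0.000354767 = 0.018835.
z = (0.16186 − 0.20)/0.018835 = -0.03814/0.018835 = -2.025.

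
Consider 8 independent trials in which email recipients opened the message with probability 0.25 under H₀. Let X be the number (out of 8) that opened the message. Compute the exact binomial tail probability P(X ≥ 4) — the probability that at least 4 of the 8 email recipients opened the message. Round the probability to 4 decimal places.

P = 0.1138

X ~ Binomial(n=8, p=0.25).
P(X ≥ 4) = Σ_{j=4}^{8} C(8,j)·0.25^j·0.75^{8−j}.
= 0.086517 + 0.023071 + 0.003845 + 0.000366 + 0.000015 = 0.1138.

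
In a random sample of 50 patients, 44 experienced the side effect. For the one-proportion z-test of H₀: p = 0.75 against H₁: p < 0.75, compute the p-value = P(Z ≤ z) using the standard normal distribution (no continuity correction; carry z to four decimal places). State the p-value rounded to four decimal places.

With x = 44 successes in n = 50, p̂ = 0.88000.
SE₀ = √(0.75·0.25/50) = 0.061237.
Test statistic (full precision, shown to 4 dp): z = (44/50 − 0.75)/SE₀ ≈ 2.1229.
From the standard normal, P(Z ≤ z) = 0.9831.

p-value = 0.9831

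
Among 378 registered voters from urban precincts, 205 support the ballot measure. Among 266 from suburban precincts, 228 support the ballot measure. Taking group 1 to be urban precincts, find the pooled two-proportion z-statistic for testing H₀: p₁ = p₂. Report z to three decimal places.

z = -8.381

Sample proportions: p̂₁ = 205/378 = 0.54233 and p̂₂ = 228/266 = 0.85714.
Pooled p̂ = (205+228)/(378+266) = 433/644 = 0.67236.
SE = √[p̂(1−p̂)(1/n₁+1/n₂)] = √[0.67236·0.32764·(1/378+1/266)] ≈ 0.037563.
z = (p̂₁ − p̂₂)/SE = (0.54233 − 0.85714)/0.037563 = -0.31481/0.037563 = -8.381.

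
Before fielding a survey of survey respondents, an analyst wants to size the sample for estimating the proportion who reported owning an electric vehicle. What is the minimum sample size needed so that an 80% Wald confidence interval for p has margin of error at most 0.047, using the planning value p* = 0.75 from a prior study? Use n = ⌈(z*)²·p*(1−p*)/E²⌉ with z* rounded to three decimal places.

For 80% confidence, z* = 1.282.
p*(1−p*) = 0.75·0.25 = 0.1875.
(z*)²·p*(1−p*)/E² = 1.643524·0.1875/0.002209 = 139.502.
⌈139.502⌉ = 140.

n = 140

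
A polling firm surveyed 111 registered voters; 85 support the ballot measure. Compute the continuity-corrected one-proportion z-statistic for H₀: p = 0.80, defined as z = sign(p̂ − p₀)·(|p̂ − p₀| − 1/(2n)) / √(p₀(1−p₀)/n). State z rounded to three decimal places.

z = -0.783

p̂ = 85/111 = 0.76577. p̂ − p₀ = -0.034234.
1/(2n) = 0.004505.
Corrected numerator: |-0.034234| − 0.004505 = 0.029729.
SE₀ = √(0.80·0.20/111) = 0.037966.
z = −0.029729/0.037966 = -0.783.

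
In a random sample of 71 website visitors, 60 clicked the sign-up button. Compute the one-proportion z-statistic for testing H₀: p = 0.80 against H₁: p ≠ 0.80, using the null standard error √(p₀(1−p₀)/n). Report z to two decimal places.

p̂ = 60/71 = 0.84507.
SE₀ = √(0.80·0.20/71) = 0.047471.
z = (0.84507 − 0.80)/0.047471 = 0.04507/0.047471 = 0.95.

z = 0.95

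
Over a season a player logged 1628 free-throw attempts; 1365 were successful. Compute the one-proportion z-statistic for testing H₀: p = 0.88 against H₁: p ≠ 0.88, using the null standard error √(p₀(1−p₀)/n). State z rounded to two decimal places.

z = -5.16

The sample proportion is 1365/1628 = 0.83845.
Under H₀, SE = √(p₀(1−p₀)/n) = √(0.88·0.12/1628) = √0.000064865 = 0.008054.
Test statistic: z = -0.04155/0.008054 = -5.16.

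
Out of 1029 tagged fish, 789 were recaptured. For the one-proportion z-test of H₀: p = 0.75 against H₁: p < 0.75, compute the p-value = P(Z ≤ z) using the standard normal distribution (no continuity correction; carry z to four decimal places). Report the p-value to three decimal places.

p̂ = 789/1029 = 0.76676.
Null standard error: √(0.75·0.25/1029) = √0.000182216 = 0.013499.
z = (p̂ − p₀)/SE = (789/1029 − 0.75)/0.013499 ≈ 1.2419.
p-value = P(Z ≤ z) with z = 1.2419 → 0.893.

p-value = 0.893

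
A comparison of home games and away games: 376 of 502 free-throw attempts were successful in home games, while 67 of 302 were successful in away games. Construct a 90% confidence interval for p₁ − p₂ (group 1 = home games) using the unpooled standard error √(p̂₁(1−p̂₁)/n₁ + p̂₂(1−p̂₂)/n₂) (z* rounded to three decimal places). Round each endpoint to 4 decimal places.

p̂₁ = 376/502 = 0.74900, p̂₂ = 67/302 = 0.22185; p̂₁ − p̂₂ = 0.52715.
Unpooled SE = √(p̂₁(1−p̂₁)/n₁ + p̂₂(1−p̂₂)/n₂) = √(0.000374496 + 0.000571639) = 0.030759.
The 90% critical value is z* = 1.645. Margin of error = 0.05060.
Interval: 0.52715 ± 0.05060 → (0.4766, 0.5777).

(0.4766, 0.5777)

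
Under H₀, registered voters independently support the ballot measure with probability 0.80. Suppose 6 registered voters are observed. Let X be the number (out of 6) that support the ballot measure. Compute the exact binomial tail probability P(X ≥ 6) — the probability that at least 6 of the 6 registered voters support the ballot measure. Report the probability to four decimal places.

P = 0.2621

X is binomial with n = 6 and p = 0.80.
P(X ≥ 6) = C(6,6)·0.80^6·0.20^0.
= 0.262144 = 0.2621.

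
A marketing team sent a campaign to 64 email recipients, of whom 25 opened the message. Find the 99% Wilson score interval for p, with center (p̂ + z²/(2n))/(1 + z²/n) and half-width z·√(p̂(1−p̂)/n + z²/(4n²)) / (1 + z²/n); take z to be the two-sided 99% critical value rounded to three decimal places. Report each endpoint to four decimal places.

p̂ = 25/64 = 0.39062; z = 2.576, so z² = 6.635776.
Denominator 1 + z²/n = 1 + 6.635776/64 = 1.103684.
Adjusted center: (0.39062 + z²/(2n))/1.103684 = 0.40090.
Radicand: p̂(1−p̂)/n + z²/(4n²) = 0.003719330 + 0.000405016 = 0.004124346.
Half-width = z·√(radicand)/denom = 2.576·0.064221/1.103684 = 0.14989.
CI: 0.40090 ± 0.14989 = (0.2510, 0.5508).

(0.2510, 0.5508)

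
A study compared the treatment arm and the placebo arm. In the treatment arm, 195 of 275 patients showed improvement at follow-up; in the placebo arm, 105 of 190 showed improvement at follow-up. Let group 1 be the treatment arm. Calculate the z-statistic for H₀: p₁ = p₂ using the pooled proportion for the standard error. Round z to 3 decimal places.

p̂₁ = 195/275 = 0.70909, p̂₂ = 105/190 = 0.55263.
Pooled p̂ = (195+105)/(275+190) = 300/465 = 0.64516.
SE = √[p̂(1−p̂)(1/n₁+1/n₂)] = √[0.64516·0.35484·(1/275+1/190)] ≈ 0.045137.
z = 0.15646/0.045137 = 3.466.

z = 3.466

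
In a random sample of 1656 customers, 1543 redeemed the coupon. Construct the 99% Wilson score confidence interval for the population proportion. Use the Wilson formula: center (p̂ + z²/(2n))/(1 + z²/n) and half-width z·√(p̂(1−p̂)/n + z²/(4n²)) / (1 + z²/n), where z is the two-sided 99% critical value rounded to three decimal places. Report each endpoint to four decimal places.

Here p̂ = 1543/1656 = 0.93176 and z = 2.576 (z² = 6.635776).
1 + z²/n = 1.004007.
Center = (0.93176 + 0.002004)/1.004007 = 0.93004.
Radicand: p̂(1−p̂)/n + z²/(4n²) = 0.000038394 + 0.000000605 = 0.000038999.
Half-width = z·√(radicand)/denom = 2.576·0.006245/1.004007 = 0.01602.
Interval: 0.93004 ± 0.01602 → (0.9140, 0.9461).

(0.9140, 0.9461)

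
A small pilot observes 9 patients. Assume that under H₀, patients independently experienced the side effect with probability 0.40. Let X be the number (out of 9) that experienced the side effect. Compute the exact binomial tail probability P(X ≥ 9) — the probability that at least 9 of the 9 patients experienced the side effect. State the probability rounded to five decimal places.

X is binomial with n = 9 and p = 0.40.
P(X ≥ 9) = C(9,9)·0.40^9·0.60^0.
= 0.000262 = 0.00026.

P = 0.00026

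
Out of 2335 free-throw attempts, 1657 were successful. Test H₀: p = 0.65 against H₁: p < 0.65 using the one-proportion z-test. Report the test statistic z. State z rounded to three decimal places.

With x = 1657 successes in n = 2335, p̂ = 0.70964.
Under H₀, SE = √(p₀(1−p₀)/n) = √(0.65·0.35/2335) = √0.000097430 = 0.009871.
z = (p̂ − p₀)/SE = (0.70964 − 0.65)/0.009871 = 6.042.

z = 6.042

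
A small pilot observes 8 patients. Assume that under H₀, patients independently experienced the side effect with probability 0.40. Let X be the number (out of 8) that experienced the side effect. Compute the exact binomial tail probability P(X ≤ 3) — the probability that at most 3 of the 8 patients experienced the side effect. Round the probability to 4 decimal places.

P = 0.5941

X is binomial with n = 8 and p = 0.40.
P(X ≤ 3) = C(8,0)·0.40^0·0.60^8 + C(8,1)·0.40^1·0.60^7 + C(8,2)·0.40^2·0.60^6 + C(8,3)·0.40^3·0.60^5.
= 0.016796 + 0.089580 + 0.209019 + 0.278692 = 0.5941.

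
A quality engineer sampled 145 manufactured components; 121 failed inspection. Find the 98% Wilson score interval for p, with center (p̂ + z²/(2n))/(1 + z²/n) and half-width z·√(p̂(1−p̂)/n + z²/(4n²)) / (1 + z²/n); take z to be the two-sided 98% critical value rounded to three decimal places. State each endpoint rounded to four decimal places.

p̂ = 121/145 = 0.83448; z = 2.326, so z² = 5.410276.
Denominator 1 + z²/n = 1 + 5.410276/145 = 1.037312.
Adjusted center: (0.83448 + z²/(2n))/1.037312 = 0.82245.
Radicand: p̂(1−p̂)/n + z²/(4n²) = 0.000952561 + 0.000064331 = 0.001016892.
Half-width = 2.326·√0.001016892/1.037312 = 0.07151.
CI: 0.82245 ± 0.07151 = (0.7509, 0.8940).

(0.7509, 0.8940)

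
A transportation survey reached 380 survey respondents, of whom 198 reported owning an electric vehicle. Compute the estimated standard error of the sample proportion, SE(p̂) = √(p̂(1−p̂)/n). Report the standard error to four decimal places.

p̂ = 198/380 = 0.52105.
p̂(1−p̂) = 0.52105·0.47895 = 0.249557.
SE = √(0.249557/380) = 0.0256.

SE = 0.0256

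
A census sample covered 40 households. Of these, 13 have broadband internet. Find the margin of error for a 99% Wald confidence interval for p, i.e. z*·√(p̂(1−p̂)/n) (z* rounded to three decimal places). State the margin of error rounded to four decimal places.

ME = 0.1908

p̂ = 13/40 = 0.32500.
Standard error of p̂: √(0.219375/40) = √0.005484375 = 0.074057.
z* = 2.576 at the 99% level.
Margin of error = z*·SE = 2.576 × 0.074057 = 0.1908.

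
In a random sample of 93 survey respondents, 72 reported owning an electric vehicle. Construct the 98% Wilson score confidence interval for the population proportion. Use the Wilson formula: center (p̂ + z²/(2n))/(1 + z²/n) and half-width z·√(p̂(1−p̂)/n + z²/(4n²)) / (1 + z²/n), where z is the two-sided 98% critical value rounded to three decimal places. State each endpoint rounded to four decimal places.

Here p̂ = 72/93 = 0.77419 and z = 2.326 (z² = 5.410276).
1 + z²/n = 1.058175.
Adjusted center: (0.77419 + z²/(2n))/1.058175 = 0.75912.
Radicand: p̂(1−p̂)/n + z²/(4n²) = 0.001879762 + 0.000156384 = 0.002036146.
Half-width = 2.326·√0.002036146/1.058175 = 0.09919.
So the interval runs from 0.6599 to 0.8583.

(0.6599, 0.8583)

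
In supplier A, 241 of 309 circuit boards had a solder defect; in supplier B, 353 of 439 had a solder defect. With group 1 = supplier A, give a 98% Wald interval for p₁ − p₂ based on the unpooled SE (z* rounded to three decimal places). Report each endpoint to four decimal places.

(-0.0945, 0.0462)

p̂₁ = 0.77994, p̂₂ = 0.80410, so the observed difference is -0.02416.
SE = √(0.000555457 + 0.000358822) = √0.000914279 = 0.030237.
The 98% critical value is z* = 2.326. Margin of error = 0.07033.
CI: -0.02416 ± 0.07033 = (-0.0945, 0.0462).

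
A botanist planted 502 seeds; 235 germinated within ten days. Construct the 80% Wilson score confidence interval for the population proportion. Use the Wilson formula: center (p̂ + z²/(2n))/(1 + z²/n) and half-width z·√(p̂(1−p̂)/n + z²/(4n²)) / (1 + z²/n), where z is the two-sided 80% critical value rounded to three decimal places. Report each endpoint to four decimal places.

Here p̂ = 235/502 = 0.46813 and z = 1.282 (z² = 1.643524).
Denominator 1 + z²/n = 1 + 1.643524/502 = 1.003274.
Adjusted center: (0.46813 + z²/(2n))/1.003274 = 0.46823.
Radicand: p̂(1−p̂)/n + z²/(4n²) = 0.000495984 + 0.000001630 = 0.000497614.
Half-width = z·√(radicand)/denom = 1.282·0.022307/1.003274 = 0.02850.
So the interval runs from 0.4397 to 0.4967.

(0.4397, 0.4967)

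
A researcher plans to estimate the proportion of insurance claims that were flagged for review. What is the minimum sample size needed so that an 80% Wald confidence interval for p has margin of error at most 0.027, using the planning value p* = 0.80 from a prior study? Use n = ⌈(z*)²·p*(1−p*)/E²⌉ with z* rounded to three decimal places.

For 80% confidence, z* = 1.282.
p*(1−p*) = 0.80·0.20 = 0.1600.
(z*)²·p*(1−p*)/E² = 1.643524·0.1600/0.000729 = 360.719.
Rounding up, n = 361.

n = 361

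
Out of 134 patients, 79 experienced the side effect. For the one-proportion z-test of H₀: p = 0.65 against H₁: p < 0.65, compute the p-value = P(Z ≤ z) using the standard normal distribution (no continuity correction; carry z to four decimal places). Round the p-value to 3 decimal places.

p-value = 0.071

The sample proportion is 79/134 = 0.58955.
Under H₀, SE = √(p₀(1−p₀)/n) = √(0.65·0.35/134) = √0.001697761 = 0.041204.
Test statistic (full precision, shown to 4 dp): z = (79/134 − 0.65)/SE₀ ≈ -1.4670.
p-value = P(Z ≤ z) with z = -1.4670 → 0.071.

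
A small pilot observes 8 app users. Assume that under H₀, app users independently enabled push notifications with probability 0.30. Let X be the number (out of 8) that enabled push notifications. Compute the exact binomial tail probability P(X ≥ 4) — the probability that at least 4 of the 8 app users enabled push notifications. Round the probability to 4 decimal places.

P = 0.1941

X is binomial with n = 8 and p = 0.30.
P(X ≥ 4) = Σ_{j=4}^{8} C(8,j)·0.30^j·0.70^{8−j}.
= 0.136137 + 0.046675 + 0.010002 + 0.001225 + 0.000066 = 0.1941.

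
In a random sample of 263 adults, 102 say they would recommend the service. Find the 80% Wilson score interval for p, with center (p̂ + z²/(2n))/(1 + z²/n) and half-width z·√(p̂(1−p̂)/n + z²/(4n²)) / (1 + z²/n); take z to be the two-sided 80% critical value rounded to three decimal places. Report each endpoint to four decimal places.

(0.3501, 0.4269)

p̂ = 102/263 = 0.38783; z = 1.282, so z² = 1.643524.
1 + z²/n = 1.006249.
Adjusted center: (0.38783 + z²/(2n))/1.006249 = 0.38853.
Radicand: p̂(1−p̂)/n + z²/(4n²) = 0.000902732 + 0.000005940 = 0.000908672.
Half-width = z·√(radicand)/denom = 1.282·0.030144/1.006249 = 0.03840.
Interval: 0.38853 ± 0.03840 → (0.3501, 0.4269).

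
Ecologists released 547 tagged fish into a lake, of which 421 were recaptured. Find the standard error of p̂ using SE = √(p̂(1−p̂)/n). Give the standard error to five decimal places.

SE = 0.01800

With x = 421 successes in n = 547, p̂ = 0.76965.
p̂(1−p̂) = 0.177289.
SE = √(0.177289/547) = 0.01800.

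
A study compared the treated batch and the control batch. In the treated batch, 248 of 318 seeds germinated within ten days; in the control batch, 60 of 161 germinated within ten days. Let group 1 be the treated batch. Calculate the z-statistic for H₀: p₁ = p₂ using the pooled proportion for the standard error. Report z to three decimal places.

z = 8.787

Sample proportions: p̂₁ = 248/318 = 0.77987 and p̂₂ = 60/161 = 0.37267.
Pooling: p̂ = 308/479 = 0.64301.
SE = √[p̂(1−p̂)(1/n₁+1/n₂)] = √[0.64301·0.35699·(1/318+1/161)] ≈ 0.046342.
z = 0.40720/0.046342 = 8.787.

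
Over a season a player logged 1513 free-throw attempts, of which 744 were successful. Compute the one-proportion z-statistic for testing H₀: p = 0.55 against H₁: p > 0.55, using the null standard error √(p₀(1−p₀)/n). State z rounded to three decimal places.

z = -4.555

The sample proportion is 744/1513 = 0.49174.
Under H₀, SE = √(p₀(1−p₀)/n) = √(0.55·0.45/1513) = √0.000163582 = 0.012790.
Test statistic: z = -0.05826/0.012790 = -4.555.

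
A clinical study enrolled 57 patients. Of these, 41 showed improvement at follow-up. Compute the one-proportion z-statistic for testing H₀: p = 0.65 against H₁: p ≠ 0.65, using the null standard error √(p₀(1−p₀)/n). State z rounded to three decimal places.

z = 1.097

The sample proportion is 41/57 = 0.71930.
Under H₀, SE = √(p₀(1−p₀)/n) = √(0.65·0.35/57) = √0.003991228 = 0.063176.
Test statistic: z = 0.06930/0.063176 = 1.097.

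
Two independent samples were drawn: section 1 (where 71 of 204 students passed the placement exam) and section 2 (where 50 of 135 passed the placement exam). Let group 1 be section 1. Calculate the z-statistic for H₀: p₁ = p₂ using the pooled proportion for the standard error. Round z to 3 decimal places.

z = -0.420

p̂₁ = 71/204 = 0.34804, p̂₂ = 50/135 = 0.37037.
Pooled p̂ = (71+50)/(204+135) = 121/339 = 0.35693.
SE = √[p̂(1−p̂)(1/n₁+1/n₂)] = √[0.35693·0.64307·(1/204+1/135)] ≈ 0.053154.
z = (p̂₁ − p̂₂)/SE = (0.34804 − 0.37037)/0.053154 = -0.02233/0.053154 = -0.420.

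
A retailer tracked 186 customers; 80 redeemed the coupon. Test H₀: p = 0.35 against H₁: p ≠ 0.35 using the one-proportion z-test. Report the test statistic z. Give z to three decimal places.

z = 2.291

With x = 80 successes in n = 186, p̂ = 0.43011.
Null standard error: √(0.35·0.65/186) = √0.001223118 = 0.034973.
z = (p̂ − p₀)/SE = (0.43011 − 0.35)/0.034973 = 2.291.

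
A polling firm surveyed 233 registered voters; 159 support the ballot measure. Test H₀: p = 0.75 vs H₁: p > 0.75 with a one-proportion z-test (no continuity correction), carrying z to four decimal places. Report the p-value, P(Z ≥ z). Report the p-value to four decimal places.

With x = 159 successes in n = 233, p̂ = 0.68240.
Null standard error: √(0.75·0.25/233) = √0.000804721 = 0.028368.
z = (p̂ − p₀)/SE = (159/233 − 0.75)/0.028368 ≈ -2.3829.
From the standard normal, P(Z ≥ z) = 0.9914.

p-value = 0.9914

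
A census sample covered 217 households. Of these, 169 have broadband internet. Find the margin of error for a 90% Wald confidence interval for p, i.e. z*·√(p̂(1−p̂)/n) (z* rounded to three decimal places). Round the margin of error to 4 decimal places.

ME = 0.0463

p̂ = 169/217 = 0.77880.
SE = √(p̂(1−p̂)/n) = √(0.172270/217) = 0.028176.
For 90% confidence, z* = 1.645.
ME = 1.645·0.028176 = 0.0463.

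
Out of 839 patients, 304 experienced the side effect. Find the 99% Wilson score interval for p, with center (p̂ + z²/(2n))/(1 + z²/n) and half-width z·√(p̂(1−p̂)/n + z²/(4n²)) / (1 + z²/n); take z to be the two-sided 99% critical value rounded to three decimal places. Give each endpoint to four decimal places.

(0.3208, 0.4060)

Here p̂ = 304/839 = 0.36234 and z = 2.576 (z² = 6.635776).
1 + z²/n = 1.007909.
Adjusted center: (0.36234 + z²/(2n))/1.007909 = 0.36342.
Radicand: p̂(1−p̂)/n + z²/(4n²) = 0.000275386 + 0.000002357 = 0.000277743.
Half-width = 2.576·√0.000277743/1.007909 = 0.04259.
Interval: 0.36342 ± 0.04259 → (0.3208, 0.4060).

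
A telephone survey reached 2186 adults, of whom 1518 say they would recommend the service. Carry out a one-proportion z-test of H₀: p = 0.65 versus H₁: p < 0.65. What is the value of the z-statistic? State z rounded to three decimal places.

Sample proportion p̂ = 1518/2186 = 0.69442.
Under H₀, SE = √(p₀(1−p₀)/n) = √(0.65·0.35/2186) = √0.000104071 = 0.010202.
Test statistic: z = 0.04442/0.010202 = 4.354.

z = 4.354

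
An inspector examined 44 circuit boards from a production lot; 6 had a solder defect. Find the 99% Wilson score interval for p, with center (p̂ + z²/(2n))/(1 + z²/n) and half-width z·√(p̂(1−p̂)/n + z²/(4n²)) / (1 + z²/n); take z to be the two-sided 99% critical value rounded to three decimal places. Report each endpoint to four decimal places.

Here p̂ = 6/44 = 0.13636 and z = 2.576 (z² = 6.635776).
Denominator 1 + z²/n = 1 + 6.635776/44 = 1.150813.
Center = (0.13636 + 0.075407)/1.150813 = 0.18402.
Radicand: p̂(1−p̂)/n + z²/(4n²) = 0.002676559 + 0.000856893 = 0.003533452.
Half-width = 2.576·√0.003533452/1.150813 = 0.13306.
So the interval runs from 0.0510 to 0.3171.

(0.0510, 0.3171)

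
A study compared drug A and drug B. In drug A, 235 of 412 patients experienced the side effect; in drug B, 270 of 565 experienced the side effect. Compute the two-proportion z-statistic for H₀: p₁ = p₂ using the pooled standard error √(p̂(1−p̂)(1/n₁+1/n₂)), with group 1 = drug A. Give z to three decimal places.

z = 2.858

Sample proportions: p̂₁ = 235/412 = 0.57039 and p̂₂ = 270/565 = 0.47788.
Pooled p̂ = (235+270)/(412+565) = 505/977 = 0.51689.
Pooled SE = √[0.2497148·0.00419710] ≈ 0.032374.
z = 0.09251/0.032374 = 2.858.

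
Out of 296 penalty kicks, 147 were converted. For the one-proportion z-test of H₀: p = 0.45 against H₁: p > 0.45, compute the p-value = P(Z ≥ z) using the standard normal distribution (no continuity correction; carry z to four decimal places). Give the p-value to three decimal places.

Sample proportion p̂ = 147/296 = 0.49662.
Null standard error: √(0.45·0.55/296) = √0.000836149 = 0.028916.
z = (p̂ − p₀)/SE = (147/296 − 0.45)/0.028916 ≈ 1.6123.
p-value = P(Z ≥ z) with z = 1.6123 → 0.053.

p-value = 0.053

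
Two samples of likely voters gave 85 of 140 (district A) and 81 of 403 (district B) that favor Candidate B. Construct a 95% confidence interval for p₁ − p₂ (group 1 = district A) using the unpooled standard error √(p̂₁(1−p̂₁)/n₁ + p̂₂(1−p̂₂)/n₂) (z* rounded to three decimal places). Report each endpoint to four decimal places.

p̂₁ = 0.60714, p̂₂ = 0.20099, so the observed difference is 0.40615.
Unpooled SE = √(p̂₁(1−p̂₁)/n₁ + p̂₂(1−p̂₂)/n₂) = √(0.001703717 + 0.000398498) = 0.045850.
For 95% confidence, z* = 1.960. Margin = 1.960·0.045850 = 0.08987.
So the interval runs from 0.3163 to 0.4960.

(0.3163, 0.4960)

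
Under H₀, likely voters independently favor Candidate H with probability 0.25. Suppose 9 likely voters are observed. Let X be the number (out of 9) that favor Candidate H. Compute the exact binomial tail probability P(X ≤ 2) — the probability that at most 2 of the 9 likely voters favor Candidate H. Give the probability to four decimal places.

X ~ Binomial(n=9, p=0.25).
P(X ≤ 2) = C(9,0)·0.25^0·0.75^9 + C(9,1)·0.25^1·0.75^8 + C(9,2)·0.25^2·0.75^7.
= 0.075085 + 0.225254 + 0.300339 = 0.6007.

P = 0.6007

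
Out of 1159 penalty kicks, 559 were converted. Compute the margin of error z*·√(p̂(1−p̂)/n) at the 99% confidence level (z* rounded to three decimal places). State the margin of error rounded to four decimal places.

Sample proportion p̂ = 559/1159 = 0.48231.
SE = √(p̂(1−p̂)/n) = √(0.249687/1159) = 0.014678.
For 99% confidence, z* = 2.576.
Margin of error = z*·SE = 2.576 × 0.014678 = 0.0378.

ME = 0.0378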